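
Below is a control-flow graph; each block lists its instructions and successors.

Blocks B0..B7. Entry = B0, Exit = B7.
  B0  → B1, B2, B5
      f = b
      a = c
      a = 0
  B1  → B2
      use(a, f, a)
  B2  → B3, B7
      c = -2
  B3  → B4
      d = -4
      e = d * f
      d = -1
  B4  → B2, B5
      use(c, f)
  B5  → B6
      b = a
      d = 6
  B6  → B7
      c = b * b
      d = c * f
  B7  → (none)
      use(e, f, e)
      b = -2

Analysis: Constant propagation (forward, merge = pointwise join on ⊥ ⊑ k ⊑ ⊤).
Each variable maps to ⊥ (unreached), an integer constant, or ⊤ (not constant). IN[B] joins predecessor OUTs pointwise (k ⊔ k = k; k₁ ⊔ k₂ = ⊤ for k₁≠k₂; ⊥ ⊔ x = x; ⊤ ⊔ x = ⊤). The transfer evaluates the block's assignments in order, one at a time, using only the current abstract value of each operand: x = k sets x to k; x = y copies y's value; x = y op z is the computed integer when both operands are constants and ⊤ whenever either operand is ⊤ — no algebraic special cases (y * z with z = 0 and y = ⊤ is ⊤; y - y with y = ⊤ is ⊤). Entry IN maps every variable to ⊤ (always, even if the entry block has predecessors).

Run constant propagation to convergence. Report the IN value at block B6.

Answer: {a: 0, b: 0, c: ⊤, d: 6, e: ⊤, f: ⊤}

Derivation:
Converged values:
  B0:  IN=(all ⊤)  OUT={a:0; rest ⊤}
  B1:  IN={a:0; rest ⊤}  OUT={a:0; rest ⊤}
  B2:  IN={a:0; rest ⊤}  OUT={a:0, c:-2; rest ⊤}
  B3:  IN={a:0, c:-2; rest ⊤}  OUT={a:0, c:-2, d:-1; rest ⊤}
  B4:  IN={a:0, c:-2, d:-1; rest ⊤}  OUT={a:0, c:-2, d:-1; rest ⊤}
  B5:  IN={a:0; rest ⊤}  OUT={a:0, b:0, d:6; rest ⊤}
  B6:  IN={a:0, b:0, d:6; rest ⊤}  OUT={a:0, b:0, c:0; rest ⊤}
  B7:  IN={a:0; rest ⊤}  OUT={a:0, b:-2; rest ⊤}

Merge at B6: IN[B6] = OUT[B5] = {a: 0, b: 0, c: ⊤, d: 6, e: ⊤, f: ⊤}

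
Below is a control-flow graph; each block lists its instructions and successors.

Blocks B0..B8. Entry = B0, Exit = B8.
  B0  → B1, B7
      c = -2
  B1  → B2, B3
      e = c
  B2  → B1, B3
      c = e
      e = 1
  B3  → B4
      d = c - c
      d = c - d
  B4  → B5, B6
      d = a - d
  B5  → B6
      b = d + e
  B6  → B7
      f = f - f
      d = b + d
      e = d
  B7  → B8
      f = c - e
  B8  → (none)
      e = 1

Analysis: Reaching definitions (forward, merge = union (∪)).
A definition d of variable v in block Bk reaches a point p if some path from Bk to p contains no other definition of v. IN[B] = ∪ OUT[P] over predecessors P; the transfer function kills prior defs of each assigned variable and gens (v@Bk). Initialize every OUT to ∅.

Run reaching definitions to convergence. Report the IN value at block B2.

Answer: {c@B0, c@B2, e@B1}

Working:
Per-block solution:
  B0:   IN={}   OUT={c@B0}
  B1:   IN={c@B0, c@B2, e@B2}   OUT={c@B0, c@B2, e@B1}
  B2:   IN={c@B0, c@B2, e@B1}   OUT={c@B2, e@B2}
  B3:   IN={c@B0, c@B2, e@B1, e@B2}   OUT={c@B0, c@B2, d@B3, e@B1, e@B2}
  B4:   IN={c@B0, c@B2, d@B3, e@B1, e@B2}   OUT={c@B0, c@B2, d@B4, e@B1, e@B2}
  B5:   IN={c@B0, c@B2, d@B4, e@B1, e@B2}   OUT={b@B5, c@B0, c@B2, d@B4, e@B1, e@B2}
  B6:   IN={b@B5, c@B0, c@B2, d@B4, e@B1, e@B2}   OUT={b@B5, c@B0, c@B2, d@B6, e@B6, f@B6}
  B7:   IN={b@B5, c@B0, c@B2, d@B6, e@B6, f@B6}   OUT={b@B5, c@B0, c@B2, d@B6, e@B6, f@B7}
  B8:   IN={b@B5, c@B0, c@B2, d@B6, e@B6, f@B7}   OUT={b@B5, c@B0, c@B2, d@B6, e@B8, f@B7}

Merge at B2: IN[B2] = OUT[B1] = {c@B0, c@B2, e@B1}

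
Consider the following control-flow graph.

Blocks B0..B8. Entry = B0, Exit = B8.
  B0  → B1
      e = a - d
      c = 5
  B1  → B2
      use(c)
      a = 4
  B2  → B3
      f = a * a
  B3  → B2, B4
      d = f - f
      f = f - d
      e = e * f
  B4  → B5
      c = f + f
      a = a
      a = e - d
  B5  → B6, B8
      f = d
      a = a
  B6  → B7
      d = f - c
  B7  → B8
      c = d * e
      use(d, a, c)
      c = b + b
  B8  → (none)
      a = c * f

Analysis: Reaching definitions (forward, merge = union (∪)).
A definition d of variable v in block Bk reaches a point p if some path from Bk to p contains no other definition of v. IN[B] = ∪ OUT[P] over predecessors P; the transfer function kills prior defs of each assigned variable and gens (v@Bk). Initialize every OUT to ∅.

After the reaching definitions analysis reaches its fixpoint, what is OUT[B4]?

Fixpoint table:
  B0: | IN={} | OUT={c@B0, e@B0}
  B1: | IN={c@B0, e@B0} | OUT={a@B1, c@B0, e@B0}
  B2: | IN={a@B1, c@B0, d@B3, e@B0, e@B3, f@B3} | OUT={a@B1, c@B0, d@B3, e@B0, e@B3, f@B2}
  B3: | IN={a@B1, c@B0, d@B3, e@B0, e@B3, f@B2} | OUT={a@B1, c@B0, d@B3, e@B3, f@B3}
  B4: | IN={a@B1, c@B0, d@B3, e@B3, f@B3} | OUT={a@B4, c@B4, d@B3, e@B3, f@B3}
  B5: | IN={a@B4, c@B4, d@B3, e@B3, f@B3} | OUT={a@B5, c@B4, d@B3, e@B3, f@B5}
  B6: | IN={a@B5, c@B4, d@B3, e@B3, f@B5} | OUT={a@B5, c@B4, d@B6, e@B3, f@B5}
  B7: | IN={a@B5, c@B4, d@B6, e@B3, f@B5} | OUT={a@B5, c@B7, d@B6, e@B3, f@B5}
  B8: | IN={a@B5, c@B4, c@B7, d@B3, d@B6, e@B3, f@B5} | OUT={a@B8, c@B4, c@B7, d@B3, d@B6, e@B3, f@B5}

Merge at B4: IN[B4] = OUT[B3] = {a@B1, c@B0, d@B3, e@B3, f@B3}
Applying B4's transfer function to that IN value gives OUT[B4] (row B4 above).

Answer: {a@B4, c@B4, d@B3, e@B3, f@B3}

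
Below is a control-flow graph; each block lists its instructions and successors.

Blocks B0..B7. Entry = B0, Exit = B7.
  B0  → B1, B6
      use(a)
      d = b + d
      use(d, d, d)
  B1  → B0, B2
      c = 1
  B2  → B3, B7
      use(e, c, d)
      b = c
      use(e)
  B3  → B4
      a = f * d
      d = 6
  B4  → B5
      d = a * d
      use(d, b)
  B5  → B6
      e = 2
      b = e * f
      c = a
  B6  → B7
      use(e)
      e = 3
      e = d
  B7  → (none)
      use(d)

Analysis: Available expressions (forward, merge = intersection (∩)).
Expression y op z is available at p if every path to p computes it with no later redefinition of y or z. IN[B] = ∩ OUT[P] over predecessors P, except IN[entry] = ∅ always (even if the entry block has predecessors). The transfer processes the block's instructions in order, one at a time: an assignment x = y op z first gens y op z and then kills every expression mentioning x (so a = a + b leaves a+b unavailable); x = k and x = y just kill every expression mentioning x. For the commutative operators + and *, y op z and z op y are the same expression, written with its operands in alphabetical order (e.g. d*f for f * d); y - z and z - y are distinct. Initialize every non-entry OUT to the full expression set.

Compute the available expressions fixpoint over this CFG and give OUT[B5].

Fixpoint table:
  B0: | IN={} | OUT={}
  B1: | IN={} | OUT={}
  B2: | IN={} | OUT={}
  B3: | IN={} | OUT={}
  B4: | IN={} | OUT={}
  B5: | IN={} | OUT={e*f}
  B6: | IN={} | OUT={}
  B7: | IN={} | OUT={}

Merge at B5: IN[B5] = OUT[B4] = {}
Applying B5's transfer function to that IN value gives OUT[B5] (row B5 above).

Answer: {e*f}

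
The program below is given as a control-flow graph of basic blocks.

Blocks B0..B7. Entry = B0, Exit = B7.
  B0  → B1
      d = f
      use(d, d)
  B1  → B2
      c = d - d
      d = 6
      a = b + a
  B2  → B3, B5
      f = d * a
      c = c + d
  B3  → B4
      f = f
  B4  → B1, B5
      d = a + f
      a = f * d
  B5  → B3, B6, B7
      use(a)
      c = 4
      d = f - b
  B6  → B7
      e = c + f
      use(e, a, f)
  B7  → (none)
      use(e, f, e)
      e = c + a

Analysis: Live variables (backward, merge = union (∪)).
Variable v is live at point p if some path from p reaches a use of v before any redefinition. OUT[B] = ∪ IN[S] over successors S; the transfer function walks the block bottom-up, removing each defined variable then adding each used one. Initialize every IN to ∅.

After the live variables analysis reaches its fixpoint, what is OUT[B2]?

Fixpoint table:
  B0: | IN={a, b, e, f} | OUT={a, b, d, e}
  B1: | IN={a, b, d, e} | OUT={a, b, c, d, e}
  B2: | IN={a, b, c, d, e} | OUT={a, b, e, f}
  B3: | IN={a, b, e, f} | OUT={a, b, e, f}
  B4: | IN={a, b, e, f} | OUT={a, b, d, e, f}
  B5: | IN={a, b, e, f} | OUT={a, b, c, e, f}
  B6: | IN={a, c, f} | OUT={a, c, e, f}
  B7: | IN={a, c, e, f} | OUT={}

Merge at B2: OUT[B2] = IN[B3] ⊔ IN[B5] = {a, b, e, f}

Answer: {a, b, e, f}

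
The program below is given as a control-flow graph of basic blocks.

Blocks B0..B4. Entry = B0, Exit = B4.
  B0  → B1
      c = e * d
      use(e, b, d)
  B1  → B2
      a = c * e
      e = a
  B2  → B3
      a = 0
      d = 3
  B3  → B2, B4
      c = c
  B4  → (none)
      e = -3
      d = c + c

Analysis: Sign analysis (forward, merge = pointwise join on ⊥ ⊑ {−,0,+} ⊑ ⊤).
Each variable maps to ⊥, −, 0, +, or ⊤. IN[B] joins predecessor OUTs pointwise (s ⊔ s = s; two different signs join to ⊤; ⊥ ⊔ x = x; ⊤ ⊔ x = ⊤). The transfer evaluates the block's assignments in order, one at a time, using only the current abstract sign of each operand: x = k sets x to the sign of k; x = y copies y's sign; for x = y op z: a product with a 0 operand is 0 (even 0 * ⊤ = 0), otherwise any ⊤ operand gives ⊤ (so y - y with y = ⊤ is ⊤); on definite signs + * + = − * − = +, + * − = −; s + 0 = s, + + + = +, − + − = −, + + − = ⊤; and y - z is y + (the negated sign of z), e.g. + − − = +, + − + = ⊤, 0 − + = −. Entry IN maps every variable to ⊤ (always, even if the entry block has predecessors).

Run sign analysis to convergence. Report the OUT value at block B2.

Answer: {a: 0, b: ⊤, c: ⊤, d: +, e: ⊤, f: ⊤}

Trace:
Converged values:
  B0: | IN=(all ⊤) | OUT=(all ⊤)
  B1: | IN=(all ⊤) | OUT=(all ⊤)
  B2: | IN=(all ⊤) | OUT={a:0, d:+; rest ⊤}
  B3: | IN={a:0, d:+; rest ⊤} | OUT={a:0, d:+; rest ⊤}
  B4: | IN={a:0, d:+; rest ⊤} | OUT={a:0, e:-; rest ⊤}

Merge at B2: IN[B2] = OUT[B1] ⊔ OUT[B3] = {a: ⊤, b: ⊤, c: ⊤, d: ⊤, e: ⊤, f: ⊤}
Applying B2's transfer function to that IN value gives OUT[B2] (row B2 above).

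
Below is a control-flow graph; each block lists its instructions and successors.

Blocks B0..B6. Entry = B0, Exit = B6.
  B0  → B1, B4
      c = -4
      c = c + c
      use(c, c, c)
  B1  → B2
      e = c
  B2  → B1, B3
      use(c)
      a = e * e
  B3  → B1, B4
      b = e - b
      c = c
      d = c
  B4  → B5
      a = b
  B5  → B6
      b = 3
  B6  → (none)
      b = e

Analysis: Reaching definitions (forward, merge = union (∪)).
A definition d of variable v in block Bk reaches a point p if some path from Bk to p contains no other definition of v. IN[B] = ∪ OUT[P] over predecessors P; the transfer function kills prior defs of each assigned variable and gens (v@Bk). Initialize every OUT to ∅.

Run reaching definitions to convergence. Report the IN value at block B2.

Converged values:
  B0: | IN={} | OUT={c@B0}
  B1: | IN={a@B2, b@B3, c@B0, c@B3, d@B3, e@B1} | OUT={a@B2, b@B3, c@B0, c@B3, d@B3, e@B1}
  B2: | IN={a@B2, b@B3, c@B0, c@B3, d@B3, e@B1} | OUT={a@B2, b@B3, c@B0, c@B3, d@B3, e@B1}
  B3: | IN={a@B2, b@B3, c@B0, c@B3, d@B3, e@B1} | OUT={a@B2, b@B3, c@B3, d@B3, e@B1}
  B4: | IN={a@B2, b@B3, c@B0, c@B3, d@B3, e@B1} | OUT={a@B4, b@B3, c@B0, c@B3, d@B3, e@B1}
  B5: | IN={a@B4, b@B3, c@B0, c@B3, d@B3, e@B1} | OUT={a@B4, b@B5, c@B0, c@B3, d@B3, e@B1}
  B6: | IN={a@B4, b@B5, c@B0, c@B3, d@B3, e@B1} | OUT={a@B4, b@B6, c@B0, c@B3, d@B3, e@B1}

Merge at B2: IN[B2] = OUT[B1] = {a@B2, b@B3, c@B0, c@B3, d@B3, e@B1}

Answer: {a@B2, b@B3, c@B0, c@B3, d@B3, e@B1}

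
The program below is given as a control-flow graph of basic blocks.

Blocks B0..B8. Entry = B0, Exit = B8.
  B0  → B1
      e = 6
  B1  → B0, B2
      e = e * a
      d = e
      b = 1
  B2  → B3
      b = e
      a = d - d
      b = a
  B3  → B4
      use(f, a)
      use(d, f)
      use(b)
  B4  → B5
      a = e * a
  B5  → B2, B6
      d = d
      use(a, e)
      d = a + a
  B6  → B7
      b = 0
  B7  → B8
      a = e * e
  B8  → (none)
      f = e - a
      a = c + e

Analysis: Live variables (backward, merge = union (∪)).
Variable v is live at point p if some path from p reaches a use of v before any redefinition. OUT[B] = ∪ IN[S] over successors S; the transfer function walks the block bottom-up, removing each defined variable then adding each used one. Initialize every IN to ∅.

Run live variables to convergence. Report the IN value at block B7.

Converged values:
  B0:  IN={a, c, f}  OUT={a, c, e, f}
  B1:  IN={a, c, e, f}  OUT={a, c, d, e, f}
  B2:  IN={c, d, e, f}  OUT={a, b, c, d, e, f}
  B3:  IN={a, b, c, d, e, f}  OUT={a, c, d, e, f}
  B4:  IN={a, c, d, e, f}  OUT={a, c, d, e, f}
  B5:  IN={a, c, d, e, f}  OUT={c, d, e, f}
  B6:  IN={c, e}  OUT={c, e}
  B7:  IN={c, e}  OUT={a, c, e}
  B8:  IN={a, c, e}  OUT={}

Merge at B7: OUT[B7] = IN[B8] = {a, c, e}
Applying B7's transfer function to that OUT value gives IN[B7] (row B7 above).

Answer: {c, e}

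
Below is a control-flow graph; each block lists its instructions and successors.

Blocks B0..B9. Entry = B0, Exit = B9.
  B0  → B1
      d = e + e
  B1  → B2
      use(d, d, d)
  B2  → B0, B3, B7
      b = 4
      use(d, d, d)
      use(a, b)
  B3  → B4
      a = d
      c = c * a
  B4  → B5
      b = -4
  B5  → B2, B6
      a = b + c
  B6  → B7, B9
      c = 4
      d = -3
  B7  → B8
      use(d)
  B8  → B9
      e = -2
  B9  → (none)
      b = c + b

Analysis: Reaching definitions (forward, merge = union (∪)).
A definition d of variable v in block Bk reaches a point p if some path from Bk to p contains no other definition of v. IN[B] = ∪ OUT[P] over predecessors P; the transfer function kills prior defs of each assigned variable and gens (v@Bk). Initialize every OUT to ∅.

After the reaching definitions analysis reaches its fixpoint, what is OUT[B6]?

Per-block solution:
  B0: | IN={a@B5, b@B2, c@B3, d@B0} | OUT={a@B5, b@B2, c@B3, d@B0}
  B1: | IN={a@B5, b@B2, c@B3, d@B0} | OUT={a@B5, b@B2, c@B3, d@B0}
  B2: | IN={a@B5, b@B2, b@B4, c@B3, d@B0} | OUT={a@B5, b@B2, c@B3, d@B0}
  B3: | IN={a@B5, b@B2, c@B3, d@B0} | OUT={a@B3, b@B2, c@B3, d@B0}
  B4: | IN={a@B3, b@B2, c@B3, d@B0} | OUT={a@B3, b@B4, c@B3, d@B0}
  B5: | IN={a@B3, b@B4, c@B3, d@B0} | OUT={a@B5, b@B4, c@B3, d@B0}
  B6: | IN={a@B5, b@B4, c@B3, d@B0} | OUT={a@B5, b@B4, c@B6, d@B6}
  B7: | IN={a@B5, b@B2, b@B4, c@B3, c@B6, d@B0, d@B6} | OUT={a@B5, b@B2, b@B4, c@B3, c@B6, d@B0, d@B6}
  B8: | IN={a@B5, b@B2, b@B4, c@B3, c@B6, d@B0, d@B6} | OUT={a@B5, b@B2, b@B4, c@B3, c@B6, d@B0, d@B6, e@B8}
  B9: | IN={a@B5, b@B2, b@B4, c@B3, c@B6, d@B0, d@B6, e@B8} | OUT={a@B5, b@B9, c@B3, c@B6, d@B0, d@B6, e@B8}

Merge at B6: IN[B6] = OUT[B5] = {a@B5, b@B4, c@B3, d@B0}
Applying B6's transfer function to that IN value gives OUT[B6] (row B6 above).

Answer: {a@B5, b@B4, c@B6, d@B6}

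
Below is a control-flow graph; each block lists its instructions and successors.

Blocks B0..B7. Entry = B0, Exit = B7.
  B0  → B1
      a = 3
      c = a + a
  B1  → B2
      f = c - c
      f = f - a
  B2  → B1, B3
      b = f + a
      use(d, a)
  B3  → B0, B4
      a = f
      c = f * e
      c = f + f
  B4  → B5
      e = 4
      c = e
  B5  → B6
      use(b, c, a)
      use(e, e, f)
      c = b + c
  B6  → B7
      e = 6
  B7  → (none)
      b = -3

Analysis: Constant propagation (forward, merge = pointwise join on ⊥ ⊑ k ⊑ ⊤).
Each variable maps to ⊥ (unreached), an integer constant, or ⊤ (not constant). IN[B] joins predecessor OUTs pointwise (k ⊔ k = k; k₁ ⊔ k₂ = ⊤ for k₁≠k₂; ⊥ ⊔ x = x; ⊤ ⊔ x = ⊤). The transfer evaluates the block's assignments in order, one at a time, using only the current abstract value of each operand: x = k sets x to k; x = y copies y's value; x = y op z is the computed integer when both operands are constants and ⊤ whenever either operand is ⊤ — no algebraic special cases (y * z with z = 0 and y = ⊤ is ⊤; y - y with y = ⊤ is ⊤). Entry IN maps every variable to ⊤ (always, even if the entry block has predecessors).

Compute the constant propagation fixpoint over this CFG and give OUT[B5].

Converged values:
  B0:  IN=(all ⊤)  OUT={a:3, c:6; rest ⊤}
  B1:  IN={a:3, c:6; rest ⊤}  OUT={a:3, c:6, f:-3; rest ⊤}
  B2:  IN={a:3, c:6, f:-3; rest ⊤}  OUT={a:3, b:0, c:6, f:-3; rest ⊤}
  B3:  IN={a:3, b:0, c:6, f:-3; rest ⊤}  OUT={a:-3, b:0, c:-6, f:-3; rest ⊤}
  B4:  IN={a:-3, b:0, c:-6, f:-3; rest ⊤}  OUT={a:-3, b:0, c:4, e:4, f:-3; rest ⊤}
  B5:  IN={a:-3, b:0, c:4, e:4, f:-3; rest ⊤}  OUT={a:-3, b:0, c:4, e:4, f:-3; rest ⊤}
  B6:  IN={a:-3, b:0, c:4, e:4, f:-3; rest ⊤}  OUT={a:-3, b:0, c:4, e:6, f:-3; rest ⊤}
  B7:  IN={a:-3, b:0, c:4, e:6, f:-3; rest ⊤}  OUT={a:-3, b:-3, c:4, e:6, f:-3; rest ⊤}

Merge at B5: IN[B5] = OUT[B4] = {a: -3, b: 0, c: 4, d: ⊤, e: 4, f: -3}
Applying B5's transfer function to that IN value gives OUT[B5] (row B5 above).

Answer: {a: -3, b: 0, c: 4, d: ⊤, e: 4, f: -3}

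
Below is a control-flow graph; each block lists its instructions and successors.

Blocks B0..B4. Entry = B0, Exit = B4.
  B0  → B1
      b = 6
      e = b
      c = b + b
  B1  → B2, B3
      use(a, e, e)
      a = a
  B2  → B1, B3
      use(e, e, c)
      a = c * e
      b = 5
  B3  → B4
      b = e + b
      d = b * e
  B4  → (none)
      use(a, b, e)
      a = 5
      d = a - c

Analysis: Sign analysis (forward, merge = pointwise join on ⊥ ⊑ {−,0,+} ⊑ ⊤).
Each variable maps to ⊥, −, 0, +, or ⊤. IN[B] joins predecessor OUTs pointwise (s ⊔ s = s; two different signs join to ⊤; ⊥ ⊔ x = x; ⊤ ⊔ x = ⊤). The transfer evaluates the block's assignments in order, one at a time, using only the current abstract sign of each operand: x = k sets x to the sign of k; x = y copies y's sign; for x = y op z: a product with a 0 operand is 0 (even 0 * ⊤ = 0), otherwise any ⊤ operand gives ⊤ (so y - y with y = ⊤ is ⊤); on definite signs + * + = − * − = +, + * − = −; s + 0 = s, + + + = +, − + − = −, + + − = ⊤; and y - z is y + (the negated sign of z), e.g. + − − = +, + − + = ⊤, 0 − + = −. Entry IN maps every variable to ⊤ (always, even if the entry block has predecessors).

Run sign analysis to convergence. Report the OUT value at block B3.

Answer: {a: ⊤, b: +, c: +, d: +, e: +, f: ⊤}

Trace:
Converged values:
  B0:  IN=(all ⊤)  OUT={b:+, c:+, e:+; rest ⊤}
  B1:  IN={b:+, c:+, e:+; rest ⊤}  OUT={b:+, c:+, e:+; rest ⊤}
  B2:  IN={b:+, c:+, e:+; rest ⊤}  OUT={a:+, b:+, c:+, e:+; rest ⊤}
  B3:  IN={b:+, c:+, e:+; rest ⊤}  OUT={b:+, c:+, d:+, e:+; rest ⊤}
  B4:  IN={b:+, c:+, d:+, e:+; rest ⊤}  OUT={a:+, b:+, c:+, e:+; rest ⊤}

Merge at B3: IN[B3] = OUT[B1] ⊔ OUT[B2] = {a: ⊤, b: +, c: +, d: ⊤, e: +, f: ⊤}
Applying B3's transfer function to that IN value gives OUT[B3] (row B3 above).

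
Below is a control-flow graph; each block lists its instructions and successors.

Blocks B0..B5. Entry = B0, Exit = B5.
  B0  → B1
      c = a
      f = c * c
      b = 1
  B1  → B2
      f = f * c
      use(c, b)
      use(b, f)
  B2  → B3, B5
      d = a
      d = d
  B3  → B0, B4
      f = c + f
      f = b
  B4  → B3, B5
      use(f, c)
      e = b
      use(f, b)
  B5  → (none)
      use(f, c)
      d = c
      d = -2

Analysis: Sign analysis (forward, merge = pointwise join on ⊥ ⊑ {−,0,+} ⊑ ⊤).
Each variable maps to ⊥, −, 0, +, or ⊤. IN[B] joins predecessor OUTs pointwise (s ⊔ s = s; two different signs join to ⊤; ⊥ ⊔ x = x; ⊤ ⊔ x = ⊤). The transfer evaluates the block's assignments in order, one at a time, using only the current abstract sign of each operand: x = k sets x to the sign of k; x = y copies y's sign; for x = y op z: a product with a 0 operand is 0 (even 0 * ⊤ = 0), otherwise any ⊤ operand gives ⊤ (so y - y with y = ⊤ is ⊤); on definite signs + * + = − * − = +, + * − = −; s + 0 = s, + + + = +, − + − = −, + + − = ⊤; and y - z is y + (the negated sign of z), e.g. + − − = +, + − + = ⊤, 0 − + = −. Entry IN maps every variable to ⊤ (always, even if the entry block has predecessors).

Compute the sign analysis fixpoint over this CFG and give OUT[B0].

Answer: {a: ⊤, b: +, c: ⊤, d: ⊤, e: ⊤, f: ⊤}

Working:
Per-block solution:
  B0: | IN=(all ⊤) | OUT={b:+; rest ⊤}
  B1: | IN={b:+; rest ⊤} | OUT={b:+; rest ⊤}
  B2: | IN={b:+; rest ⊤} | OUT={b:+; rest ⊤}
  B3: | IN={b:+; rest ⊤} | OUT={b:+, f:+; rest ⊤}
  B4: | IN={b:+, f:+; rest ⊤} | OUT={b:+, e:+, f:+; rest ⊤}
  B5: | IN={b:+; rest ⊤} | OUT={b:+, d:-; rest ⊤}

Merge at B0 (entry node, so the boundary value (all ⊤) is joined with the incoming edge(s)): IN[B0] = (all ⊤) ⊔ OUT[B3] = {a: ⊤, b: ⊤, c: ⊤, d: ⊤, e: ⊤, f: ⊤}
Applying B0's transfer function to that IN value gives OUT[B0] (row B0 above).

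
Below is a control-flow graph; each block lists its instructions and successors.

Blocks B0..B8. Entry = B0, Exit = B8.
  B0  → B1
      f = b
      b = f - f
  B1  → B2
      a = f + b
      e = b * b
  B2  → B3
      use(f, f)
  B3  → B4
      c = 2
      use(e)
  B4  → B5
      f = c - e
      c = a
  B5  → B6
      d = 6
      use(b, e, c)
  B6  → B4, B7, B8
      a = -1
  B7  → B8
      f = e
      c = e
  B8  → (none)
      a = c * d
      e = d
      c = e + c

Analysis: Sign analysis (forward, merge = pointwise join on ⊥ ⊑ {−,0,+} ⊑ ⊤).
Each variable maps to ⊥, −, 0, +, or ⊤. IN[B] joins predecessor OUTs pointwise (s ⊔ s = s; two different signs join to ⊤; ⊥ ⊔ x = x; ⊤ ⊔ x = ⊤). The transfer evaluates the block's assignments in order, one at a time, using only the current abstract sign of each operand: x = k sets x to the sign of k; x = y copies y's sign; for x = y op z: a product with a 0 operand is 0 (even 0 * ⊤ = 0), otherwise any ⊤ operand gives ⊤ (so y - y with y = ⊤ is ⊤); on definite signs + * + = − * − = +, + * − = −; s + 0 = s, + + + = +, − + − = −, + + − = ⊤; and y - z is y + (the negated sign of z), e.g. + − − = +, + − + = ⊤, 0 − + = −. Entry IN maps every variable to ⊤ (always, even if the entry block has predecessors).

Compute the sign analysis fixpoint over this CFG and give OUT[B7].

Per-block solution:
  B0:   IN=(all ⊤)   OUT=(all ⊤)
  B1:   IN=(all ⊤)   OUT=(all ⊤)
  B2:   IN=(all ⊤)   OUT=(all ⊤)
  B3:   IN=(all ⊤)   OUT={c:+; rest ⊤}
  B4:   IN=(all ⊤)   OUT=(all ⊤)
  B5:   IN=(all ⊤)   OUT={d:+; rest ⊤}
  B6:   IN={d:+; rest ⊤}   OUT={a:-, d:+; rest ⊤}
  B7:   IN={a:-, d:+; rest ⊤}   OUT={a:-, d:+; rest ⊤}
  B8:   IN={a:-, d:+; rest ⊤}   OUT={d:+, e:+; rest ⊤}

Merge at B7: IN[B7] = OUT[B6] = {a: -, b: ⊤, c: ⊤, d: +, e: ⊤, f: ⊤}
Applying B7's transfer function to that IN value gives OUT[B7] (row B7 above).

Answer: {a: -, b: ⊤, c: ⊤, d: +, e: ⊤, f: ⊤}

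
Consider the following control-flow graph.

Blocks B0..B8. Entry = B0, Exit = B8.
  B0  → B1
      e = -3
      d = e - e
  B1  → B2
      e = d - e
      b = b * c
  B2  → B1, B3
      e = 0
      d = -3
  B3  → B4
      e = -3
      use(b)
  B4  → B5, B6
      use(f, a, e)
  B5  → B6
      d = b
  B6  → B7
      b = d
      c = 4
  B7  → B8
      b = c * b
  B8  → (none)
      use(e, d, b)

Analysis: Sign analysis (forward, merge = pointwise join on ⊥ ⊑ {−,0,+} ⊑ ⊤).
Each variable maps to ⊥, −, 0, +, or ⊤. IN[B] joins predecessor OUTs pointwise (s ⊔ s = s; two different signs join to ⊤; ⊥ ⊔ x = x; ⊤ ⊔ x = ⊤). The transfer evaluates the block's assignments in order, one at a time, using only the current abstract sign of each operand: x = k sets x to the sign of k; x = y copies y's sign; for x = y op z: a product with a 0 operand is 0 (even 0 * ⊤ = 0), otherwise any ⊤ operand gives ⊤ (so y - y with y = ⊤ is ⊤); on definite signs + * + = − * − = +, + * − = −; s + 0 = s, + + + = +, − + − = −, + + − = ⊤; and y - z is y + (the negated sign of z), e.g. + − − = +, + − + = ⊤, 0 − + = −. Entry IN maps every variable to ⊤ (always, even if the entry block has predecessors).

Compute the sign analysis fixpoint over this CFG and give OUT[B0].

Converged values:
  B0:  IN=(all ⊤)  OUT={e:-; rest ⊤}
  B1:  IN=(all ⊤)  OUT=(all ⊤)
  B2:  IN=(all ⊤)  OUT={d:-, e:0; rest ⊤}
  B3:  IN={d:-, e:0; rest ⊤}  OUT={d:-, e:-; rest ⊤}
  B4:  IN={d:-, e:-; rest ⊤}  OUT={d:-, e:-; rest ⊤}
  B5:  IN={d:-, e:-; rest ⊤}  OUT={e:-; rest ⊤}
  B6:  IN={e:-; rest ⊤}  OUT={c:+, e:-; rest ⊤}
  B7:  IN={c:+, e:-; rest ⊤}  OUT={c:+, e:-; rest ⊤}
  B8:  IN={c:+, e:-; rest ⊤}  OUT={c:+, e:-; rest ⊤}

B0 is the boundary node: IN[B0] = {a: ⊤, b: ⊤, c: ⊤, d: ⊤, e: ⊤, f: ⊤}
Applying B0's transfer function to that IN value gives OUT[B0] (row B0 above).

Answer: {a: ⊤, b: ⊤, c: ⊤, d: ⊤, e: -, f: ⊤}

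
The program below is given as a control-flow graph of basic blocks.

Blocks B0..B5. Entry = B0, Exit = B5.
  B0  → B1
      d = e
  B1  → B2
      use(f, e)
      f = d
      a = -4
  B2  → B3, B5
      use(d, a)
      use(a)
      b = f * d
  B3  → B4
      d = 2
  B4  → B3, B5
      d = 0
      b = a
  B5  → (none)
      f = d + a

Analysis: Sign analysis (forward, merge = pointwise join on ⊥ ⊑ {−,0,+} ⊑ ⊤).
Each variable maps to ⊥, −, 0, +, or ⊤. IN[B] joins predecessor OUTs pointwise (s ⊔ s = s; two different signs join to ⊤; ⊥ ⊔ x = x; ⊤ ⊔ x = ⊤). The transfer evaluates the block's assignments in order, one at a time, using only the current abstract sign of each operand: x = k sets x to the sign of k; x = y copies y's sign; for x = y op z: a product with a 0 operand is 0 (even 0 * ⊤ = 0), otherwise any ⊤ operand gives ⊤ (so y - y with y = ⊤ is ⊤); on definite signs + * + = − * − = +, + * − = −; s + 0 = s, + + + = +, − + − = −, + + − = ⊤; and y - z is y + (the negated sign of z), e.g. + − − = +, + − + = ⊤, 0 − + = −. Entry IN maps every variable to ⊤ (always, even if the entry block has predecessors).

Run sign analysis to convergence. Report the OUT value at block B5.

Answer: {a: -, b: ⊤, c: ⊤, d: ⊤, e: ⊤, f: ⊤}

Trace:
Fixpoint table:
  B0:  IN=(all ⊤)  OUT=(all ⊤)
  B1:  IN=(all ⊤)  OUT={a:-; rest ⊤}
  B2:  IN={a:-; rest ⊤}  OUT={a:-; rest ⊤}
  B3:  IN={a:-; rest ⊤}  OUT={a:-, d:+; rest ⊤}
  B4:  IN={a:-, d:+; rest ⊤}  OUT={a:-, b:-, d:0; rest ⊤}
  B5:  IN={a:-; rest ⊤}  OUT={a:-; rest ⊤}

Merge at B5: IN[B5] = OUT[B2] ⊔ OUT[B4] = {a: -, b: ⊤, c: ⊤, d: ⊤, e: ⊤, f: ⊤}
Applying B5's transfer function to that IN value gives OUT[B5] (row B5 above).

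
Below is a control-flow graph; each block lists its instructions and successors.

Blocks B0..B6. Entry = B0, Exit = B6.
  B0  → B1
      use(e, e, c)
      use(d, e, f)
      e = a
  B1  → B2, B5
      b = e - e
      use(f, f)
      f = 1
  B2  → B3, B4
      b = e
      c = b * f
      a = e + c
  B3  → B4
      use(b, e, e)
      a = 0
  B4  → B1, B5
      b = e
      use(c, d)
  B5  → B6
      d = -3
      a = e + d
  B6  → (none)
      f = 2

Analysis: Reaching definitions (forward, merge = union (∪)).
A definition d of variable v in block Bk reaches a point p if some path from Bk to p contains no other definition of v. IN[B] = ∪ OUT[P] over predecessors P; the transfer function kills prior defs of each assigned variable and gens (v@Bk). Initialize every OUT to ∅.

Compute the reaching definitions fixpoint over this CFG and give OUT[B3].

Answer: {a@B3, b@B2, c@B2, e@B0, f@B1}

Working:
Fixpoint table:
  B0:  IN={}  OUT={e@B0}
  B1:  IN={a@B2, a@B3, b@B4, c@B2, e@B0, f@B1}  OUT={a@B2, a@B3, b@B1, c@B2, e@B0, f@B1}
  B2:  IN={a@B2, a@B3, b@B1, c@B2, e@B0, f@B1}  OUT={a@B2, b@B2, c@B2, e@B0, f@B1}
  B3:  IN={a@B2, b@B2, c@B2, e@B0, f@B1}  OUT={a@B3, b@B2, c@B2, e@B0, f@B1}
  B4:  IN={a@B2, a@B3, b@B2, c@B2, e@B0, f@B1}  OUT={a@B2, a@B3, b@B4, c@B2, e@B0, f@B1}
  B5:  IN={a@B2, a@B3, b@B1, b@B4, c@B2, e@B0, f@B1}  OUT={a@B5, b@B1, b@B4, c@B2, d@B5, e@B0, f@B1}
  B6:  IN={a@B5, b@B1, b@B4, c@B2, d@B5, e@B0, f@B1}  OUT={a@B5, b@B1, b@B4, c@B2, d@B5, e@B0, f@B6}

Merge at B3: IN[B3] = OUT[B2] = {a@B2, b@B2, c@B2, e@B0, f@B1}
Applying B3's transfer function to that IN value gives OUT[B3] (row B3 above).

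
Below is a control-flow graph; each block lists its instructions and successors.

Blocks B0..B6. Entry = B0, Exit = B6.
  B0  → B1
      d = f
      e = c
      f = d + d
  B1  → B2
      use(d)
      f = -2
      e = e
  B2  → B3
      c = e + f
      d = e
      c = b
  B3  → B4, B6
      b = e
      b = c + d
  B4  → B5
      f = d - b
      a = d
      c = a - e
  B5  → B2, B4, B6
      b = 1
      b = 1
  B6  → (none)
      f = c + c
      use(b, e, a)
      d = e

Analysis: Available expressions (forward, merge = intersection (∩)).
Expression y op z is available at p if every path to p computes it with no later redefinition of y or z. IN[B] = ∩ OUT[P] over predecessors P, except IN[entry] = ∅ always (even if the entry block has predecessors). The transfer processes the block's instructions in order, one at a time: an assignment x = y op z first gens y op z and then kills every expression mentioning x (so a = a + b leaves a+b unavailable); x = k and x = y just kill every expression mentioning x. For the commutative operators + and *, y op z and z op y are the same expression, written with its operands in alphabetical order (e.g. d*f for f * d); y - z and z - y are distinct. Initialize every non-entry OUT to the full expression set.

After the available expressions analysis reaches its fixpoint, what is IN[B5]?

Answer: {a-e, d-b}

Working:
Per-block solution:
  B0:   IN={}   OUT={d+d}
  B1:   IN={d+d}   OUT={d+d}
  B2:   IN={}   OUT={e+f}
  B3:   IN={e+f}   OUT={c+d, e+f}
  B4:   IN={}   OUT={a-e, d-b}
  B5:   IN={a-e, d-b}   OUT={a-e}
  B6:   IN={}   OUT={c+c}

Merge at B5: IN[B5] = OUT[B4] = {a-e, d-b}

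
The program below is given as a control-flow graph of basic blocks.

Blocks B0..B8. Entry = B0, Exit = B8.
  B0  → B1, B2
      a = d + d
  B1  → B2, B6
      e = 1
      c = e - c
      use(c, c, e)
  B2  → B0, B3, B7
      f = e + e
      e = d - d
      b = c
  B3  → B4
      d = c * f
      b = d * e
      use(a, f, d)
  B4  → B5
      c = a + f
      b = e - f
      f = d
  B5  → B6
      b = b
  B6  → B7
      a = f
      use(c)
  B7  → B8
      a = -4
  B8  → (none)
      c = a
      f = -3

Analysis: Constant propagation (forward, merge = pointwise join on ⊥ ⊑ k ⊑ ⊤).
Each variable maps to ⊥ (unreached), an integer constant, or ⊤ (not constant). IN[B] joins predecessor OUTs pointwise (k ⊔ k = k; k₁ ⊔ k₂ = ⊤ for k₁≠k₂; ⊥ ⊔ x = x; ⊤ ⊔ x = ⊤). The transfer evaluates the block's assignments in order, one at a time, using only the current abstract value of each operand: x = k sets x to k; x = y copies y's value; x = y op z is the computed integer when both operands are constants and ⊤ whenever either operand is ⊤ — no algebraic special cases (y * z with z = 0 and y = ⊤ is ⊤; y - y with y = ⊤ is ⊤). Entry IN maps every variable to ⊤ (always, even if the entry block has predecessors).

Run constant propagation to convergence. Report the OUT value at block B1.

Fixpoint table:
  B0: | IN=(all ⊤) | OUT=(all ⊤)
  B1: | IN=(all ⊤) | OUT={e:1; rest ⊤}
  B2: | IN=(all ⊤) | OUT=(all ⊤)
  B3: | IN=(all ⊤) | OUT=(all ⊤)
  B4: | IN=(all ⊤) | OUT=(all ⊤)
  B5: | IN=(all ⊤) | OUT=(all ⊤)
  B6: | IN=(all ⊤) | OUT=(all ⊤)
  B7: | IN=(all ⊤) | OUT={a:-4; rest ⊤}
  B8: | IN={a:-4; rest ⊤} | OUT={a:-4, c:-4, f:-3; rest ⊤}

Merge at B1: IN[B1] = OUT[B0] = {a: ⊤, b: ⊤, c: ⊤, d: ⊤, e: ⊤, f: ⊤}
Applying B1's transfer function to that IN value gives OUT[B1] (row B1 above).

Answer: {a: ⊤, b: ⊤, c: ⊤, d: ⊤, e: 1, f: ⊤}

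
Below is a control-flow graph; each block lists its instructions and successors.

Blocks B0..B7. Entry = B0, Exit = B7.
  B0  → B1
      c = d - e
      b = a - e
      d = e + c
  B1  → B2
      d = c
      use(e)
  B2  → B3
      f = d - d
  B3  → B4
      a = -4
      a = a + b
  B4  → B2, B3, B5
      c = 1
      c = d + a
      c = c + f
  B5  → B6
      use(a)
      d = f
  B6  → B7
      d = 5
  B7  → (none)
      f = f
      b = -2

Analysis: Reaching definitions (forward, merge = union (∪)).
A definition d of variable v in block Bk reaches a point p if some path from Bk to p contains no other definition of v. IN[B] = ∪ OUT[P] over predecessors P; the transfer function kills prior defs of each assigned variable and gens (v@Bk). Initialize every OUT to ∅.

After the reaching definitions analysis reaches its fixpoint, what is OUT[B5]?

Converged values:
  B0: | IN={} | OUT={b@B0, c@B0, d@B0}
  B1: | IN={b@B0, c@B0, d@B0} | OUT={b@B0, c@B0, d@B1}
  B2: | IN={a@B3, b@B0, c@B0, c@B4, d@B1, f@B2} | OUT={a@B3, b@B0, c@B0, c@B4, d@B1, f@B2}
  B3: | IN={a@B3, b@B0, c@B0, c@B4, d@B1, f@B2} | OUT={a@B3, b@B0, c@B0, c@B4, d@B1, f@B2}
  B4: | IN={a@B3, b@B0, c@B0, c@B4, d@B1, f@B2} | OUT={a@B3, b@B0, c@B4, d@B1, f@B2}
  B5: | IN={a@B3, b@B0, c@B4, d@B1, f@B2} | OUT={a@B3, b@B0, c@B4, d@B5, f@B2}
  B6: | IN={a@B3, b@B0, c@B4, d@B5, f@B2} | OUT={a@B3, b@B0, c@B4, d@B6, f@B2}
  B7: | IN={a@B3, b@B0, c@B4, d@B6, f@B2} | OUT={a@B3, b@B7, c@B4, d@B6, f@B7}

Merge at B5: IN[B5] = OUT[B4] = {a@B3, b@B0, c@B4, d@B1, f@B2}
Applying B5's transfer function to that IN value gives OUT[B5] (row B5 above).

Answer: {a@B3, b@B0, c@B4, d@B5, f@B2}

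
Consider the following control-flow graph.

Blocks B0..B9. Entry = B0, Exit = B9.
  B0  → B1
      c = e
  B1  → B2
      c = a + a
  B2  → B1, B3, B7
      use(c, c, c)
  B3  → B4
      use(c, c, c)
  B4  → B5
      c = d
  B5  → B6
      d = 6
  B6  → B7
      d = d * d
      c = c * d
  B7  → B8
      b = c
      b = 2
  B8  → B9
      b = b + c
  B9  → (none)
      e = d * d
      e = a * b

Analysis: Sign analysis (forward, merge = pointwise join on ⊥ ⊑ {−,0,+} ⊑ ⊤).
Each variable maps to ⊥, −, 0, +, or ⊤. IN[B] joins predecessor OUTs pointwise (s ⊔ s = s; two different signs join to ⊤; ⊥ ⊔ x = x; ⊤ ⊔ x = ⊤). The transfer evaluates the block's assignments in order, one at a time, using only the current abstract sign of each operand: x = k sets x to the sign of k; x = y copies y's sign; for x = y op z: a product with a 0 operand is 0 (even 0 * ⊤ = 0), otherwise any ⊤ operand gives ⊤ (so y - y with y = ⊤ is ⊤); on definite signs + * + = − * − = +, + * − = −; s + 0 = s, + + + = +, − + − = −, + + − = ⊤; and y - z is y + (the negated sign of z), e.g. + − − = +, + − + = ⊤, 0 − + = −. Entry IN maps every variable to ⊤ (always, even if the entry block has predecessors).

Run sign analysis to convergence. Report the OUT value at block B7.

Answer: {a: ⊤, b: +, c: ⊤, d: ⊤, e: ⊤, f: ⊤}

Derivation:
Fixpoint table:
  B0: | IN=(all ⊤) | OUT=(all ⊤)
  B1: | IN=(all ⊤) | OUT=(all ⊤)
  B2: | IN=(all ⊤) | OUT=(all ⊤)
  B3: | IN=(all ⊤) | OUT=(all ⊤)
  B4: | IN=(all ⊤) | OUT=(all ⊤)
  B5: | IN=(all ⊤) | OUT={d:+; rest ⊤}
  B6: | IN={d:+; rest ⊤} | OUT={d:+; rest ⊤}
  B7: | IN=(all ⊤) | OUT={b:+; rest ⊤}
  B8: | IN={b:+; rest ⊤} | OUT=(all ⊤)
  B9: | IN=(all ⊤) | OUT=(all ⊤)

Merge at B7: IN[B7] = OUT[B2] ⊔ OUT[B6] = {a: ⊤, b: ⊤, c: ⊤, d: ⊤, e: ⊤, f: ⊤}
Applying B7's transfer function to that IN value gives OUT[B7] (row B7 above).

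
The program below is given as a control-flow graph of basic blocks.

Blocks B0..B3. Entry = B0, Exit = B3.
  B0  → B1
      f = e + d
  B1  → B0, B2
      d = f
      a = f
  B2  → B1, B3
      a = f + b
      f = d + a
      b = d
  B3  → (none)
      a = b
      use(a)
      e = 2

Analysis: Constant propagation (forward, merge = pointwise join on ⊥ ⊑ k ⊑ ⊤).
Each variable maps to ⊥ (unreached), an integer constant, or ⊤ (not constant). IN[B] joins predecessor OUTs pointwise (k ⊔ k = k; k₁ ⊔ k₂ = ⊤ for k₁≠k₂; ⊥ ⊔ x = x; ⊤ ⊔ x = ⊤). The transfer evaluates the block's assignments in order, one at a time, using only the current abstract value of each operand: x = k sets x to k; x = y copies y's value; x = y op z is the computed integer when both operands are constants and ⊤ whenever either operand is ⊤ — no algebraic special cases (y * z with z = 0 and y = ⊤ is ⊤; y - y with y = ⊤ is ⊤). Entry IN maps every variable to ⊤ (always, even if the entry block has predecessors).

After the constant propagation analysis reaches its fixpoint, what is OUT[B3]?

Answer: {a: ⊤, b: ⊤, c: ⊤, d: ⊤, e: 2, f: ⊤}

Derivation:
Per-block solution:
  B0:   IN=(all ⊤)   OUT=(all ⊤)
  B1:   IN=(all ⊤)   OUT=(all ⊤)
  B2:   IN=(all ⊤)   OUT=(all ⊤)
  B3:   IN=(all ⊤)   OUT={e:2; rest ⊤}

Merge at B3: IN[B3] = OUT[B2] = {a: ⊤, b: ⊤, c: ⊤, d: ⊤, e: ⊤, f: ⊤}
Applying B3's transfer function to that IN value gives OUT[B3] (row B3 above).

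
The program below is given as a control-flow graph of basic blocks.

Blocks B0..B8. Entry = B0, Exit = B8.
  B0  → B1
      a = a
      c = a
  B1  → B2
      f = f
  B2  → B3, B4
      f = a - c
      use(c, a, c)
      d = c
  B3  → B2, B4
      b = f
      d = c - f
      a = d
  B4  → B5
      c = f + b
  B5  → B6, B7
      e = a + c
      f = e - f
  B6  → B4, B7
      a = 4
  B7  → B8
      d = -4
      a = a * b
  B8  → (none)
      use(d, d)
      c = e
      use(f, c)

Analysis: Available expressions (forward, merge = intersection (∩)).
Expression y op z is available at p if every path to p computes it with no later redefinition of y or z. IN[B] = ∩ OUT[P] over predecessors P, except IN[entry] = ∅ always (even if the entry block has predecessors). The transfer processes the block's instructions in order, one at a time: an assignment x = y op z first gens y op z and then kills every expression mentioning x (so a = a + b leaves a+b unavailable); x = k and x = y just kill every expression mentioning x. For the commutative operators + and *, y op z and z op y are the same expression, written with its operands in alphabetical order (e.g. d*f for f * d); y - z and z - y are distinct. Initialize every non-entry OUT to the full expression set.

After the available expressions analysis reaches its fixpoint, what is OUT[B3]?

Answer: {c-f}

Trace:
Converged values:
  B0:  IN={}  OUT={}
  B1:  IN={}  OUT={}
  B2:  IN={}  OUT={a-c}
  B3:  IN={a-c}  OUT={c-f}
  B4:  IN={}  OUT={b+f}
  B5:  IN={b+f}  OUT={a+c}
  B6:  IN={a+c}  OUT={}
  B7:  IN={}  OUT={}
  B8:  IN={}  OUT={}

Merge at B3: IN[B3] = OUT[B2] = {a-c}
Applying B3's transfer function to that IN value gives OUT[B3] (row B3 above).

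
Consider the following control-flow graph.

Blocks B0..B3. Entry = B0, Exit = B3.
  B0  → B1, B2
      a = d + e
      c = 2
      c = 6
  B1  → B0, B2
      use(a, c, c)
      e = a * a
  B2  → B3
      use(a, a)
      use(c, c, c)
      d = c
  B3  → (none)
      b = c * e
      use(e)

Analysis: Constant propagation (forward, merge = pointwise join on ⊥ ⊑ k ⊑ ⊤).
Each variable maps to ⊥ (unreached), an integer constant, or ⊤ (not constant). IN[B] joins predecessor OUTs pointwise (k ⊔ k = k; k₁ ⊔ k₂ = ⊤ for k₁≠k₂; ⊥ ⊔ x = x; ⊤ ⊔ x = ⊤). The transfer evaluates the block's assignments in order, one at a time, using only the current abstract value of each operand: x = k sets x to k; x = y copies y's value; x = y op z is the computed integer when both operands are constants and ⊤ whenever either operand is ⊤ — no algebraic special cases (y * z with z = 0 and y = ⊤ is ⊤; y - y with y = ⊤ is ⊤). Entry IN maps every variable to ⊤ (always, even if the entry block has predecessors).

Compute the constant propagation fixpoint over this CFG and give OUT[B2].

Answer: {a: ⊤, b: ⊤, c: 6, d: 6, e: ⊤, f: ⊤}

Working:
Per-block solution:
  B0:   IN=(all ⊤)   OUT={c:6; rest ⊤}
  B1:   IN={c:6; rest ⊤}   OUT={c:6; rest ⊤}
  B2:   IN={c:6; rest ⊤}   OUT={c:6, d:6; rest ⊤}
  B3:   IN={c:6, d:6; rest ⊤}   OUT={c:6, d:6; rest ⊤}

Merge at B2: IN[B2] = OUT[B0] ⊔ OUT[B1] = {a: ⊤, b: ⊤, c: 6, d: ⊤, e: ⊤, f: ⊤}
Applying B2's transfer function to that IN value gives OUT[B2] (row B2 above).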